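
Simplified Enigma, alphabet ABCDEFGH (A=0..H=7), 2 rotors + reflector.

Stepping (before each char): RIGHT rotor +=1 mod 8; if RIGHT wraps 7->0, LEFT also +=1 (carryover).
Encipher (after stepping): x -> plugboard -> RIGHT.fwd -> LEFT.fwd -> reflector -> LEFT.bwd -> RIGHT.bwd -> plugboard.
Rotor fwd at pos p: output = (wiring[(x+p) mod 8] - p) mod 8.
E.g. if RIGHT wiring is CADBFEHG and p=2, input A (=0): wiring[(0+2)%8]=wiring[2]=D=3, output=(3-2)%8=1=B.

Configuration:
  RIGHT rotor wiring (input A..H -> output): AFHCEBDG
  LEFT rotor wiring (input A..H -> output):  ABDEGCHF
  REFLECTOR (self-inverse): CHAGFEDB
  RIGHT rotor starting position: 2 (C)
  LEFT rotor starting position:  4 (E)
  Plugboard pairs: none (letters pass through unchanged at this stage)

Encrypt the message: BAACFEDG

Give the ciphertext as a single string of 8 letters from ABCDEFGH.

Answer: GCGEHAGD

Derivation:
Char 1 ('B'): step: R->3, L=4; B->plug->B->R->B->L->G->refl->D->L'->C->R'->G->plug->G
Char 2 ('A'): step: R->4, L=4; A->plug->A->R->A->L->C->refl->A->L'->H->R'->C->plug->C
Char 3 ('A'): step: R->5, L=4; A->plug->A->R->E->L->E->refl->F->L'->F->R'->G->plug->G
Char 4 ('C'): step: R->6, L=4; C->plug->C->R->C->L->D->refl->G->L'->B->R'->E->plug->E
Char 5 ('F'): step: R->7, L=4; F->plug->F->R->F->L->F->refl->E->L'->E->R'->H->plug->H
Char 6 ('E'): step: R->0, L->5 (L advanced); E->plug->E->R->E->L->E->refl->F->L'->A->R'->A->plug->A
Char 7 ('D'): step: R->1, L=5; D->plug->D->R->D->L->D->refl->G->L'->F->R'->G->plug->G
Char 8 ('G'): step: R->2, L=5; G->plug->G->R->G->L->H->refl->B->L'->H->R'->D->plug->D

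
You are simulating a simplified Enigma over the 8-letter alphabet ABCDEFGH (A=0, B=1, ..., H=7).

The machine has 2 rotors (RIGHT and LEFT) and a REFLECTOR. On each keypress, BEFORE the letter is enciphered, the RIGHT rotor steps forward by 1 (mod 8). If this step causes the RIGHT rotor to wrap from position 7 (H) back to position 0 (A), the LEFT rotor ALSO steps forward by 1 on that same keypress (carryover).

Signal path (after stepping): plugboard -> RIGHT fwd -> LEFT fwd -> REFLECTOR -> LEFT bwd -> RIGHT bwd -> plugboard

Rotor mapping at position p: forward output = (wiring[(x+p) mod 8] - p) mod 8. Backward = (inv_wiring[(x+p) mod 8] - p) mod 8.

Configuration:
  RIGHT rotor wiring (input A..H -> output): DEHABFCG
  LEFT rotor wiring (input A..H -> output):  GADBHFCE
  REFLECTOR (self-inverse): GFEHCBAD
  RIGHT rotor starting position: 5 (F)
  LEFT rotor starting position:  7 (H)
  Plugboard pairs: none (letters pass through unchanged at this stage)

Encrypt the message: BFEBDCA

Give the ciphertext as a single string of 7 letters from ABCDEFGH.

Answer: FDDCAHG

Derivation:
Char 1 ('B'): step: R->6, L=7; B->plug->B->R->A->L->F->refl->B->L'->C->R'->F->plug->F
Char 2 ('F'): step: R->7, L=7; F->plug->F->R->C->L->B->refl->F->L'->A->R'->D->plug->D
Char 3 ('E'): step: R->0, L->0 (L advanced); E->plug->E->R->B->L->A->refl->G->L'->A->R'->D->plug->D
Char 4 ('B'): step: R->1, L=0; B->plug->B->R->G->L->C->refl->E->L'->H->R'->C->plug->C
Char 5 ('D'): step: R->2, L=0; D->plug->D->R->D->L->B->refl->F->L'->F->R'->A->plug->A
Char 6 ('C'): step: R->3, L=0; C->plug->C->R->C->L->D->refl->H->L'->E->R'->H->plug->H
Char 7 ('A'): step: R->4, L=0; A->plug->A->R->F->L->F->refl->B->L'->D->R'->G->plug->G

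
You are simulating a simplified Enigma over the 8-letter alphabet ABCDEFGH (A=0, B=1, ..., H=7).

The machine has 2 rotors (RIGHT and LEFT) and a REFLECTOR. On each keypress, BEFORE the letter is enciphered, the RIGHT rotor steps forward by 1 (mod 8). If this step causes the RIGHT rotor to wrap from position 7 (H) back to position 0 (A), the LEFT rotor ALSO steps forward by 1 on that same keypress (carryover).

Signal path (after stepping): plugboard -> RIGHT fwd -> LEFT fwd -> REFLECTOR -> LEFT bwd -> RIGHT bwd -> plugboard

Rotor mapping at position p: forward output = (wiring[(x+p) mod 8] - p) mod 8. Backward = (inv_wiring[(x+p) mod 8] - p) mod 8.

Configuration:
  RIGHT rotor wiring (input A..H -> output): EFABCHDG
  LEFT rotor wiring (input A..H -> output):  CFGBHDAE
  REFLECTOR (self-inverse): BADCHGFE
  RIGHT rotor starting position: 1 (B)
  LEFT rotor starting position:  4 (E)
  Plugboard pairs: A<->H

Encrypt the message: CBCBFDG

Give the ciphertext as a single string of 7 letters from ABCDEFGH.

Answer: HCGEHEC

Derivation:
Char 1 ('C'): step: R->2, L=4; C->plug->C->R->A->L->D->refl->C->L'->G->R'->A->plug->H
Char 2 ('B'): step: R->3, L=4; B->plug->B->R->H->L->F->refl->G->L'->E->R'->C->plug->C
Char 3 ('C'): step: R->4, L=4; C->plug->C->R->H->L->F->refl->G->L'->E->R'->G->plug->G
Char 4 ('B'): step: R->5, L=4; B->plug->B->R->G->L->C->refl->D->L'->A->R'->E->plug->E
Char 5 ('F'): step: R->6, L=4; F->plug->F->R->D->L->A->refl->B->L'->F->R'->A->plug->H
Char 6 ('D'): step: R->7, L=4; D->plug->D->R->B->L->H->refl->E->L'->C->R'->E->plug->E
Char 7 ('G'): step: R->0, L->5 (L advanced); G->plug->G->R->D->L->F->refl->G->L'->A->R'->C->plug->C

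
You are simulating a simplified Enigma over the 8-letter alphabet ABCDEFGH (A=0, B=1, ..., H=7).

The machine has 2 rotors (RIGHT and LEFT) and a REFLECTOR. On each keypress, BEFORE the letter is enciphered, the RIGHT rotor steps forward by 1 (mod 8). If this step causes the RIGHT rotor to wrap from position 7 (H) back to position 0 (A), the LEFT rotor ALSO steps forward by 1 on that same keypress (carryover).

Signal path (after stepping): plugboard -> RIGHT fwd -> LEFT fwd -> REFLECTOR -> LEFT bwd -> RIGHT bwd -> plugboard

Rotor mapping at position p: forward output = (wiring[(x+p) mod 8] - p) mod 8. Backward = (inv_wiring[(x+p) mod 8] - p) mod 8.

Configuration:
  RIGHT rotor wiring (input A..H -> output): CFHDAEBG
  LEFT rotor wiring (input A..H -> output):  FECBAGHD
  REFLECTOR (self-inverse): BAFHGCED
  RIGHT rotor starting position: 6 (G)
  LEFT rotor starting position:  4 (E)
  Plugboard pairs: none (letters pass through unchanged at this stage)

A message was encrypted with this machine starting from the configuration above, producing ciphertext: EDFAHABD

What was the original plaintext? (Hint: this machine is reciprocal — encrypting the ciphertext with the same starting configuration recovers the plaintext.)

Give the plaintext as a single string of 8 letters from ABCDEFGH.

Answer: GEEBFHAC

Derivation:
Char 1 ('E'): step: R->7, L=4; E->plug->E->R->E->L->B->refl->A->L'->F->R'->G->plug->G
Char 2 ('D'): step: R->0, L->5 (L advanced); D->plug->D->R->D->L->A->refl->B->L'->A->R'->E->plug->E
Char 3 ('F'): step: R->1, L=5; F->plug->F->R->A->L->B->refl->A->L'->D->R'->E->plug->E
Char 4 ('A'): step: R->2, L=5; A->plug->A->R->F->L->F->refl->C->L'->B->R'->B->plug->B
Char 5 ('H'): step: R->3, L=5; H->plug->H->R->E->L->H->refl->D->L'->H->R'->F->plug->F
Char 6 ('A'): step: R->4, L=5; A->plug->A->R->E->L->H->refl->D->L'->H->R'->H->plug->H
Char 7 ('B'): step: R->5, L=5; B->plug->B->R->E->L->H->refl->D->L'->H->R'->A->plug->A
Char 8 ('D'): step: R->6, L=5; D->plug->D->R->H->L->D->refl->H->L'->E->R'->C->plug->C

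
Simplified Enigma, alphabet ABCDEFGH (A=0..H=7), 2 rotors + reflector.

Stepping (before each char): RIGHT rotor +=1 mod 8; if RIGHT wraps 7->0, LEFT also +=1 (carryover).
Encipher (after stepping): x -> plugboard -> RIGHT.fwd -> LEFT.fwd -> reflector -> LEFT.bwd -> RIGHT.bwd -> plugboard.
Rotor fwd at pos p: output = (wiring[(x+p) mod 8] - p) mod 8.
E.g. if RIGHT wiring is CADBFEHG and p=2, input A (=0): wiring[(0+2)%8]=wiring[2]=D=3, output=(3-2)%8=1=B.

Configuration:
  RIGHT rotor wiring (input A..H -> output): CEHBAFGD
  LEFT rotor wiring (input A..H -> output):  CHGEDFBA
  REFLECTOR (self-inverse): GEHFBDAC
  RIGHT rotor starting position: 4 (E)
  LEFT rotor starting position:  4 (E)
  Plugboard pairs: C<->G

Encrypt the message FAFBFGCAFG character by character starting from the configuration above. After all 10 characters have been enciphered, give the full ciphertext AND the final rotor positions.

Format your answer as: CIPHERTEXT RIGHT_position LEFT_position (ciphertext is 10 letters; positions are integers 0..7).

Answer: DDBCHEBEHD 6 5

Derivation:
Char 1 ('F'): step: R->5, L=4; F->plug->F->R->C->L->F->refl->D->L'->F->R'->D->plug->D
Char 2 ('A'): step: R->6, L=4; A->plug->A->R->A->L->H->refl->C->L'->G->R'->D->plug->D
Char 3 ('F'): step: R->7, L=4; F->plug->F->R->B->L->B->refl->E->L'->D->R'->B->plug->B
Char 4 ('B'): step: R->0, L->5 (L advanced); B->plug->B->R->E->L->C->refl->H->L'->G->R'->G->plug->C
Char 5 ('F'): step: R->1, L=5; F->plug->F->R->F->L->B->refl->E->L'->B->R'->H->plug->H
Char 6 ('G'): step: R->2, L=5; G->plug->C->R->G->L->H->refl->C->L'->E->R'->E->plug->E
Char 7 ('C'): step: R->3, L=5; C->plug->G->R->B->L->E->refl->B->L'->F->R'->B->plug->B
Char 8 ('A'): step: R->4, L=5; A->plug->A->R->E->L->C->refl->H->L'->G->R'->E->plug->E
Char 9 ('F'): step: R->5, L=5; F->plug->F->R->C->L->D->refl->F->L'->D->R'->H->plug->H
Char 10 ('G'): step: R->6, L=5; G->plug->C->R->E->L->C->refl->H->L'->G->R'->D->plug->D
Final: ciphertext=DDBCHEBEHD, RIGHT=6, LEFT=5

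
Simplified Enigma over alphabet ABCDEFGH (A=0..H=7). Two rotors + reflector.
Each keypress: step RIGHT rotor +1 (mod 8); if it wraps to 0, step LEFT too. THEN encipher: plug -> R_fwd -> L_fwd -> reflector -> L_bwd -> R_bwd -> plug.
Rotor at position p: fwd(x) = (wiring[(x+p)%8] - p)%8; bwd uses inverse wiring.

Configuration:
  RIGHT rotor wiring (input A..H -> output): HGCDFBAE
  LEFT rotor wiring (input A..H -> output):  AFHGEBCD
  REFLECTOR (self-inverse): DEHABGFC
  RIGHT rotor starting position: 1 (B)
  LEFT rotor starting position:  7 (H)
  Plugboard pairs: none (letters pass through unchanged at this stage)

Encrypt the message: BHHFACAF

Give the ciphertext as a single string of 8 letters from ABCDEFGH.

Answer: AGEDFDGE

Derivation:
Char 1 ('B'): step: R->2, L=7; B->plug->B->R->B->L->B->refl->E->L'->A->R'->A->plug->A
Char 2 ('H'): step: R->3, L=7; H->plug->H->R->H->L->D->refl->A->L'->D->R'->G->plug->G
Char 3 ('H'): step: R->4, L=7; H->plug->H->R->H->L->D->refl->A->L'->D->R'->E->plug->E
Char 4 ('F'): step: R->5, L=7; F->plug->F->R->F->L->F->refl->G->L'->C->R'->D->plug->D
Char 5 ('A'): step: R->6, L=7; A->plug->A->R->C->L->G->refl->F->L'->F->R'->F->plug->F
Char 6 ('C'): step: R->7, L=7; C->plug->C->R->H->L->D->refl->A->L'->D->R'->D->plug->D
Char 7 ('A'): step: R->0, L->0 (L advanced); A->plug->A->R->H->L->D->refl->A->L'->A->R'->G->plug->G
Char 8 ('F'): step: R->1, L=0; F->plug->F->R->H->L->D->refl->A->L'->A->R'->E->plug->E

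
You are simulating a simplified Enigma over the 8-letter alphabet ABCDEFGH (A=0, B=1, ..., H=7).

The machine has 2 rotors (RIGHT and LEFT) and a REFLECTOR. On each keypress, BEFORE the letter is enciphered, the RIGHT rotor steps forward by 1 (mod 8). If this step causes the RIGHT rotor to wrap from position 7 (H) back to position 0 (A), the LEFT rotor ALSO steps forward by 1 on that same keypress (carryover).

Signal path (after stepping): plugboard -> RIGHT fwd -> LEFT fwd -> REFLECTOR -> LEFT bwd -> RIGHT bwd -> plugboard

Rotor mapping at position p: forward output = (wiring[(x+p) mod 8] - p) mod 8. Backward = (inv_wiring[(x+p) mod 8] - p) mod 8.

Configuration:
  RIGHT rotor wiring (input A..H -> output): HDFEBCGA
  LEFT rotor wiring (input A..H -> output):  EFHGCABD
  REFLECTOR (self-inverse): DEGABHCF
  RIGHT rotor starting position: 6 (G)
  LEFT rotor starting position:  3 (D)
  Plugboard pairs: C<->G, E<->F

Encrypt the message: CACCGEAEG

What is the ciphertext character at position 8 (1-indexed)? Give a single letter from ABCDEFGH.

Char 1 ('C'): step: R->7, L=3; C->plug->G->R->D->L->G->refl->C->L'->G->R'->D->plug->D
Char 2 ('A'): step: R->0, L->4 (L advanced); A->plug->A->R->H->L->C->refl->G->L'->A->R'->H->plug->H
Char 3 ('C'): step: R->1, L=4; C->plug->G->R->H->L->C->refl->G->L'->A->R'->D->plug->D
Char 4 ('C'): step: R->2, L=4; C->plug->G->R->F->L->B->refl->E->L'->B->R'->H->plug->H
Char 5 ('G'): step: R->3, L=4; G->plug->C->R->H->L->C->refl->G->L'->A->R'->G->plug->C
Char 6 ('E'): step: R->4, L=4; E->plug->F->R->H->L->C->refl->G->L'->A->R'->H->plug->H
Char 7 ('A'): step: R->5, L=4; A->plug->A->R->F->L->B->refl->E->L'->B->R'->B->plug->B
Char 8 ('E'): step: R->6, L=4; E->plug->F->R->G->L->D->refl->A->L'->E->R'->H->plug->H

H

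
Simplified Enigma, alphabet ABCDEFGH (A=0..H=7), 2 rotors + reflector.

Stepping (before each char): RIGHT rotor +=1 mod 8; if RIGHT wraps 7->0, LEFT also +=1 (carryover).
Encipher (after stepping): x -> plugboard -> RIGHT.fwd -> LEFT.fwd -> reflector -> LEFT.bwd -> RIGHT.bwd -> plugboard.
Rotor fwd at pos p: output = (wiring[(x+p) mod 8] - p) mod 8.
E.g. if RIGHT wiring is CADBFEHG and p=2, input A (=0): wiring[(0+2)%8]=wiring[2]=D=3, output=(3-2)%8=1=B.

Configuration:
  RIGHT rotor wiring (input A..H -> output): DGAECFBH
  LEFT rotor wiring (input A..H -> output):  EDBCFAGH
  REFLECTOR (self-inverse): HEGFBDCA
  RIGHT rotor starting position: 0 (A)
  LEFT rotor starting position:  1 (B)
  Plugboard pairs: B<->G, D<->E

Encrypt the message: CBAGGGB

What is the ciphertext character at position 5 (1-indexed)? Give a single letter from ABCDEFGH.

Char 1 ('C'): step: R->1, L=1; C->plug->C->R->D->L->E->refl->B->L'->C->R'->H->plug->H
Char 2 ('B'): step: R->2, L=1; B->plug->G->R->B->L->A->refl->H->L'->E->R'->H->plug->H
Char 3 ('A'): step: R->3, L=1; A->plug->A->R->B->L->A->refl->H->L'->E->R'->E->plug->D
Char 4 ('G'): step: R->4, L=1; G->plug->B->R->B->L->A->refl->H->L'->E->R'->G->plug->B
Char 5 ('G'): step: R->5, L=1; G->plug->B->R->E->L->H->refl->A->L'->B->R'->E->plug->D

D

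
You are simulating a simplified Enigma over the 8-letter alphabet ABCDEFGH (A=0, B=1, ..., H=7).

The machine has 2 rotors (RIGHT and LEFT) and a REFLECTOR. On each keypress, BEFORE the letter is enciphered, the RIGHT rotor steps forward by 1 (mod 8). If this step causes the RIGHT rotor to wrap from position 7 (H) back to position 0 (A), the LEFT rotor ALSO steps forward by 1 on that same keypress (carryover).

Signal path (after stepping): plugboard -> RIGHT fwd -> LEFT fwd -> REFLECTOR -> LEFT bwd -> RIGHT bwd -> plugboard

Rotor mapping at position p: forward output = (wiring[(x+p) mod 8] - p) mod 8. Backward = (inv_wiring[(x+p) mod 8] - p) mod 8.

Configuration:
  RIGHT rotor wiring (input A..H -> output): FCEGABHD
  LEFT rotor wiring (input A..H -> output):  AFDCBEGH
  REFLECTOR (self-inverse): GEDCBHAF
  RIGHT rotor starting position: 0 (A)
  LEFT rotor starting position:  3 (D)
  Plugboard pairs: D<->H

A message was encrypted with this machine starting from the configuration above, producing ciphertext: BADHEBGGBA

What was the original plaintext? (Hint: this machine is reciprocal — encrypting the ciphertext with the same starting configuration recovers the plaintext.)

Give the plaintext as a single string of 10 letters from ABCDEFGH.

Char 1 ('B'): step: R->1, L=3; B->plug->B->R->D->L->D->refl->C->L'->G->R'->F->plug->F
Char 2 ('A'): step: R->2, L=3; A->plug->A->R->C->L->B->refl->E->L'->E->R'->B->plug->B
Char 3 ('D'): step: R->3, L=3; D->plug->H->R->B->L->G->refl->A->L'->H->R'->G->plug->G
Char 4 ('H'): step: R->4, L=3; H->plug->D->R->H->L->A->refl->G->L'->B->R'->E->plug->E
Char 5 ('E'): step: R->5, L=3; E->plug->E->R->F->L->F->refl->H->L'->A->R'->D->plug->H
Char 6 ('B'): step: R->6, L=3; B->plug->B->R->F->L->F->refl->H->L'->A->R'->F->plug->F
Char 7 ('G'): step: R->7, L=3; G->plug->G->R->C->L->B->refl->E->L'->E->R'->A->plug->A
Char 8 ('G'): step: R->0, L->4 (L advanced); G->plug->G->R->H->L->G->refl->A->L'->B->R'->F->plug->F
Char 9 ('B'): step: R->1, L=4; B->plug->B->R->D->L->D->refl->C->L'->C->R'->G->plug->G
Char 10 ('A'): step: R->2, L=4; A->plug->A->R->C->L->C->refl->D->L'->D->R'->G->plug->G

Answer: FBGEHFAFGG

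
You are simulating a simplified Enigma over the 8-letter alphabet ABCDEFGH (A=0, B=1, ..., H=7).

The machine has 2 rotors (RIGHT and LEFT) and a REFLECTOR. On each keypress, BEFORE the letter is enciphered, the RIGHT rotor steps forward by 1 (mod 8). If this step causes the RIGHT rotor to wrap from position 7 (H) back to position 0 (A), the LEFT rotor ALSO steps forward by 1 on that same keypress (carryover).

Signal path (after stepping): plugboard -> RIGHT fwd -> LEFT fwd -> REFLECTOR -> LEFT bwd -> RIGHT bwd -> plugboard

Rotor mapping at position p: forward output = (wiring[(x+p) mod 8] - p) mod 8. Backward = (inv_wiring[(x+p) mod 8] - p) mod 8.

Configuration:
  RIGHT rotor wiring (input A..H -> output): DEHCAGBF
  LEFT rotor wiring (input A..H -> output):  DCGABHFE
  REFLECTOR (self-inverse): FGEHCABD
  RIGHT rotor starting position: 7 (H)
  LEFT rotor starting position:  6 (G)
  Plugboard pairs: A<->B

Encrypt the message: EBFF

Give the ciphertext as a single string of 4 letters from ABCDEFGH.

Char 1 ('E'): step: R->0, L->7 (L advanced); E->plug->E->R->A->L->F->refl->A->L'->G->R'->F->plug->F
Char 2 ('B'): step: R->1, L=7; B->plug->A->R->D->L->H->refl->D->L'->C->R'->H->plug->H
Char 3 ('F'): step: R->2, L=7; F->plug->F->R->D->L->H->refl->D->L'->C->R'->H->plug->H
Char 4 ('F'): step: R->3, L=7; F->plug->F->R->A->L->F->refl->A->L'->G->R'->D->plug->D

Answer: FHHD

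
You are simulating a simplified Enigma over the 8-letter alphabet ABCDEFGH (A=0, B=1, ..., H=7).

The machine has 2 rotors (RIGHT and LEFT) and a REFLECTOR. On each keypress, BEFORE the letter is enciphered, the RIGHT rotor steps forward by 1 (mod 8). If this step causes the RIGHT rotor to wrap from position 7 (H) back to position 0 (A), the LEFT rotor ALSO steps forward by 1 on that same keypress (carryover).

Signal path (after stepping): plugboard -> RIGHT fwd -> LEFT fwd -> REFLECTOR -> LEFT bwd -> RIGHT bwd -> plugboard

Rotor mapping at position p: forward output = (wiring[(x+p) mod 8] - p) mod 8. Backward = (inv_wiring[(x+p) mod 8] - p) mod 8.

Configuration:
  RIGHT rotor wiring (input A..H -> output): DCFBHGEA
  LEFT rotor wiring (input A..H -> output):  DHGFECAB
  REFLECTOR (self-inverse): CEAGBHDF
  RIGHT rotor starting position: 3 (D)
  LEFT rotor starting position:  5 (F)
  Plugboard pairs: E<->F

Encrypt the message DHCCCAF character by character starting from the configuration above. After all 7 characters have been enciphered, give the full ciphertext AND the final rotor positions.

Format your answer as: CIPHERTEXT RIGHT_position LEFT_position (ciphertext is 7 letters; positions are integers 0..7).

Answer: EFBABDC 2 6

Derivation:
Char 1 ('D'): step: R->4, L=5; D->plug->D->R->E->L->C->refl->A->L'->G->R'->F->plug->E
Char 2 ('H'): step: R->5, L=5; H->plug->H->R->C->L->E->refl->B->L'->F->R'->E->plug->F
Char 3 ('C'): step: R->6, L=5; C->plug->C->R->F->L->B->refl->E->L'->C->R'->B->plug->B
Char 4 ('C'): step: R->7, L=5; C->plug->C->R->D->L->G->refl->D->L'->B->R'->A->plug->A
Char 5 ('C'): step: R->0, L->6 (L advanced); C->plug->C->R->F->L->H->refl->F->L'->C->R'->B->plug->B
Char 6 ('A'): step: R->1, L=6; A->plug->A->R->B->L->D->refl->G->L'->G->R'->D->plug->D
Char 7 ('F'): step: R->2, L=6; F->plug->E->R->C->L->F->refl->H->L'->F->R'->C->plug->C
Final: ciphertext=EFBABDC, RIGHT=2, LEFT=6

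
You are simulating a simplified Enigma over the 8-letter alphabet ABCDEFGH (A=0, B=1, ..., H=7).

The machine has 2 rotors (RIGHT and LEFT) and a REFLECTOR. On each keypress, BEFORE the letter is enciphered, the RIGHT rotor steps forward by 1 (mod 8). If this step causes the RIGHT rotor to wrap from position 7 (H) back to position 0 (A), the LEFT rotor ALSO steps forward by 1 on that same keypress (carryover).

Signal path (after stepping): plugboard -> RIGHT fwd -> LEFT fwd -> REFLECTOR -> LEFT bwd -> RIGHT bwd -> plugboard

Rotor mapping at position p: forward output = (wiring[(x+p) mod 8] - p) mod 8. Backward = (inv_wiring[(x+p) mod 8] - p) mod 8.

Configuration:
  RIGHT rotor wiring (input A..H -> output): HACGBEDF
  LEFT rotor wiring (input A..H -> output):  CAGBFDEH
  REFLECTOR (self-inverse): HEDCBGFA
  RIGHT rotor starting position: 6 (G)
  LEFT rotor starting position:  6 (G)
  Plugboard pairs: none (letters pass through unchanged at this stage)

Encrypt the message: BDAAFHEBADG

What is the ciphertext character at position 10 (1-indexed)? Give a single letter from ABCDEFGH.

Char 1 ('B'): step: R->7, L=6; B->plug->B->R->A->L->G->refl->F->L'->H->R'->E->plug->E
Char 2 ('D'): step: R->0, L->7 (L advanced); D->plug->D->R->G->L->E->refl->B->L'->C->R'->C->plug->C
Char 3 ('A'): step: R->1, L=7; A->plug->A->R->H->L->F->refl->G->L'->F->R'->C->plug->C
Char 4 ('A'): step: R->2, L=7; A->plug->A->R->A->L->A->refl->H->L'->D->R'->F->plug->F
Char 5 ('F'): step: R->3, L=7; F->plug->F->R->E->L->C->refl->D->L'->B->R'->C->plug->C
Char 6 ('H'): step: R->4, L=7; H->plug->H->R->C->L->B->refl->E->L'->G->R'->G->plug->G
Char 7 ('E'): step: R->5, L=7; E->plug->E->R->D->L->H->refl->A->L'->A->R'->C->plug->C
Char 8 ('B'): step: R->6, L=7; B->plug->B->R->H->L->F->refl->G->L'->F->R'->A->plug->A
Char 9 ('A'): step: R->7, L=7; A->plug->A->R->G->L->E->refl->B->L'->C->R'->F->plug->F
Char 10 ('D'): step: R->0, L->0 (L advanced); D->plug->D->R->G->L->E->refl->B->L'->D->R'->G->plug->G

G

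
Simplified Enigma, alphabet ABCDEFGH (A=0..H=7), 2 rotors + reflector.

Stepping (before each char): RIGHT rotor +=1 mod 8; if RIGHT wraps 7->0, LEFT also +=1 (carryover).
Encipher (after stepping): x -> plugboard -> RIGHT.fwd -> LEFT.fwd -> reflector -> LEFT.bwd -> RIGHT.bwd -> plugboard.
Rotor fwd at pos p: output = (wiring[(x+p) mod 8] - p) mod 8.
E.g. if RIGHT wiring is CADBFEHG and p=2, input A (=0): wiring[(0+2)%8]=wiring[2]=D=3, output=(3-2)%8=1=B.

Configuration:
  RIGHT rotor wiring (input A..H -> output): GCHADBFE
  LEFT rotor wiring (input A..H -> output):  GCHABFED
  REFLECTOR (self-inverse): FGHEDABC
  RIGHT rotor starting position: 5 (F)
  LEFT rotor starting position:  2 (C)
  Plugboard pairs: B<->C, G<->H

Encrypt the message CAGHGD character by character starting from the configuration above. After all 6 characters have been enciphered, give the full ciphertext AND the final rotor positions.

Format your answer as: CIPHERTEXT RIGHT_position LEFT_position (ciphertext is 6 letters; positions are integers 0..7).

Answer: GEDAHB 3 3

Derivation:
Char 1 ('C'): step: R->6, L=2; C->plug->B->R->G->L->E->refl->D->L'->D->R'->H->plug->G
Char 2 ('A'): step: R->7, L=2; A->plug->A->R->F->L->B->refl->G->L'->B->R'->E->plug->E
Char 3 ('G'): step: R->0, L->3 (L advanced); G->plug->H->R->E->L->A->refl->F->L'->A->R'->D->plug->D
Char 4 ('H'): step: R->1, L=3; H->plug->G->R->D->L->B->refl->G->L'->B->R'->A->plug->A
Char 5 ('G'): step: R->2, L=3; G->plug->H->R->A->L->F->refl->A->L'->E->R'->G->plug->H
Char 6 ('D'): step: R->3, L=3; D->plug->D->R->C->L->C->refl->H->L'->G->R'->C->plug->B
Final: ciphertext=GEDAHB, RIGHT=3, LEFT=3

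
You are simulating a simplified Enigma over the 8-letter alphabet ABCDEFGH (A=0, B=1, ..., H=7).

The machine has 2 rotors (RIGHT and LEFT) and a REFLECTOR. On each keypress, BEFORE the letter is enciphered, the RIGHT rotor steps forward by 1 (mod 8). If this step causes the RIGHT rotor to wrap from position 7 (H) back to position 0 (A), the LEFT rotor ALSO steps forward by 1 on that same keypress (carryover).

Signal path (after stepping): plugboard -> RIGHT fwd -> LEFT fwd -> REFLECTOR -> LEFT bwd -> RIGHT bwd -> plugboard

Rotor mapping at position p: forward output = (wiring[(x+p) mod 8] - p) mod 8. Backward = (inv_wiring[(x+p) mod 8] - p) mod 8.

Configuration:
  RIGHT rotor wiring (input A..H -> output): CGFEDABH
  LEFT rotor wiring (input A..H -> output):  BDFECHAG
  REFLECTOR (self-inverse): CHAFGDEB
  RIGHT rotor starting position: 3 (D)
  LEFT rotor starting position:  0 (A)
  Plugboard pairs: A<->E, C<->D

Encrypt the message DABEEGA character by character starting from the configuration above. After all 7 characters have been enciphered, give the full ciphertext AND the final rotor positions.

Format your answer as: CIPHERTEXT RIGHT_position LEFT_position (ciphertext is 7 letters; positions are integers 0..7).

Answer: HDHABCG 2 1

Derivation:
Char 1 ('D'): step: R->4, L=0; D->plug->C->R->F->L->H->refl->B->L'->A->R'->H->plug->H
Char 2 ('A'): step: R->5, L=0; A->plug->E->R->B->L->D->refl->F->L'->C->R'->C->plug->D
Char 3 ('B'): step: R->6, L=0; B->plug->B->R->B->L->D->refl->F->L'->C->R'->H->plug->H
Char 4 ('E'): step: R->7, L=0; E->plug->A->R->A->L->B->refl->H->L'->F->R'->E->plug->A
Char 5 ('E'): step: R->0, L->1 (L advanced); E->plug->A->R->C->L->D->refl->F->L'->G->R'->B->plug->B
Char 6 ('G'): step: R->1, L=1; G->plug->G->R->G->L->F->refl->D->L'->C->R'->D->plug->C
Char 7 ('A'): step: R->2, L=1; A->plug->E->R->H->L->A->refl->C->L'->A->R'->G->plug->G
Final: ciphertext=HDHABCG, RIGHT=2, LEFT=1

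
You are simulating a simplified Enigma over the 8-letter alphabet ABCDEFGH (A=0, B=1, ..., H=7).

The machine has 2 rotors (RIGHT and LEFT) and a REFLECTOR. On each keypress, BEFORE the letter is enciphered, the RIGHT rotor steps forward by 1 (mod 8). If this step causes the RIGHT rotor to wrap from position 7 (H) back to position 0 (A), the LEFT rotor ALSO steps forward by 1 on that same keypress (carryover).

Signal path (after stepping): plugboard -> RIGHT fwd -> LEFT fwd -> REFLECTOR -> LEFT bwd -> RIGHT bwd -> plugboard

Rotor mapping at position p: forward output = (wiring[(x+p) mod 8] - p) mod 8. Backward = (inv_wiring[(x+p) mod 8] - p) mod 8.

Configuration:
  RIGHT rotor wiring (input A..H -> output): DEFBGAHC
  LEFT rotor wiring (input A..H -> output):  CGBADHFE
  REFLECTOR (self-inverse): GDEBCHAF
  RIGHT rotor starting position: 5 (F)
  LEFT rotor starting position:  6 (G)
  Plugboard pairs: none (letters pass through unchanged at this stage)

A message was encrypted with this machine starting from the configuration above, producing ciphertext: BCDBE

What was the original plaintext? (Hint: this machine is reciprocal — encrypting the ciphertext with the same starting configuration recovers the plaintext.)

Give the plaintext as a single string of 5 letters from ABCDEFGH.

Char 1 ('B'): step: R->6, L=6; B->plug->B->R->E->L->D->refl->B->L'->H->R'->E->plug->E
Char 2 ('C'): step: R->7, L=6; C->plug->C->R->F->L->C->refl->E->L'->C->R'->E->plug->E
Char 3 ('D'): step: R->0, L->7 (L advanced); D->plug->D->R->B->L->D->refl->B->L'->E->R'->B->plug->B
Char 4 ('B'): step: R->1, L=7; B->plug->B->R->E->L->B->refl->D->L'->B->R'->G->plug->G
Char 5 ('E'): step: R->2, L=7; E->plug->E->R->F->L->E->refl->C->L'->D->R'->A->plug->A

Answer: EEBGA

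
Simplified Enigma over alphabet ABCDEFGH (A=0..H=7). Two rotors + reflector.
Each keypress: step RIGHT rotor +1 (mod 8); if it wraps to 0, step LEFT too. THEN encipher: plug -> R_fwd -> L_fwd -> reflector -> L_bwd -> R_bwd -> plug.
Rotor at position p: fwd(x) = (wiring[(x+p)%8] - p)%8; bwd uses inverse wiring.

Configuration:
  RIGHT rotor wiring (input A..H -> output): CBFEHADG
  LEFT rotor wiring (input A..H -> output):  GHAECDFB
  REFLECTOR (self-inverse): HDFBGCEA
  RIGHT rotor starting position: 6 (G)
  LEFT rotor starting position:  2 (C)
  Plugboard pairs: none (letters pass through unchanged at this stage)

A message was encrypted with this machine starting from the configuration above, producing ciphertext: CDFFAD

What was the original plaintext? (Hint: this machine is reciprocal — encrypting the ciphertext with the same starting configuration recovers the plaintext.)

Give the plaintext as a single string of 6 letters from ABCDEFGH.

Answer: EHHDHG

Derivation:
Char 1 ('C'): step: R->7, L=2; C->plug->C->R->C->L->A->refl->H->L'->F->R'->E->plug->E
Char 2 ('D'): step: R->0, L->3 (L advanced); D->plug->D->R->E->L->G->refl->E->L'->G->R'->H->plug->H
Char 3 ('F'): step: R->1, L=3; F->plug->F->R->C->L->A->refl->H->L'->B->R'->H->plug->H
Char 4 ('F'): step: R->2, L=3; F->plug->F->R->E->L->G->refl->E->L'->G->R'->D->plug->D
Char 5 ('A'): step: R->3, L=3; A->plug->A->R->B->L->H->refl->A->L'->C->R'->H->plug->H
Char 6 ('D'): step: R->4, L=3; D->plug->D->R->C->L->A->refl->H->L'->B->R'->G->plug->G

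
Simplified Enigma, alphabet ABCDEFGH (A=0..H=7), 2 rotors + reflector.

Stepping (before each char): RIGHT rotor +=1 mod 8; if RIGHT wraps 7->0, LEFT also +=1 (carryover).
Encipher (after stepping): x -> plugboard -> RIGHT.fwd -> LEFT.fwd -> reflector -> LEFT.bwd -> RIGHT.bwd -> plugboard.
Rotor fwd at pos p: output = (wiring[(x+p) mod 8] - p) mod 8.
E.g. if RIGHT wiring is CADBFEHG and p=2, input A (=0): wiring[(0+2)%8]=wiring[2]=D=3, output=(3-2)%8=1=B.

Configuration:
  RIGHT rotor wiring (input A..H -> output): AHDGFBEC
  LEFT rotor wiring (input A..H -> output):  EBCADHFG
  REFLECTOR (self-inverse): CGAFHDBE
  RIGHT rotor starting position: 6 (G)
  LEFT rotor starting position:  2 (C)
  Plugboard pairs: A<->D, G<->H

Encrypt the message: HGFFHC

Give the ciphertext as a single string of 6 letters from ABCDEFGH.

Char 1 ('H'): step: R->7, L=2; H->plug->G->R->C->L->B->refl->G->L'->B->R'->B->plug->B
Char 2 ('G'): step: R->0, L->3 (L advanced); G->plug->H->R->C->L->E->refl->H->L'->H->R'->B->plug->B
Char 3 ('F'): step: R->1, L=3; F->plug->F->R->D->L->C->refl->A->L'->B->R'->G->plug->H
Char 4 ('F'): step: R->2, L=3; F->plug->F->R->A->L->F->refl->D->L'->E->R'->B->plug->B
Char 5 ('H'): step: R->3, L=3; H->plug->G->R->E->L->D->refl->F->L'->A->R'->H->plug->G
Char 6 ('C'): step: R->4, L=3; C->plug->C->R->A->L->F->refl->D->L'->E->R'->E->plug->E

Answer: BBHBGE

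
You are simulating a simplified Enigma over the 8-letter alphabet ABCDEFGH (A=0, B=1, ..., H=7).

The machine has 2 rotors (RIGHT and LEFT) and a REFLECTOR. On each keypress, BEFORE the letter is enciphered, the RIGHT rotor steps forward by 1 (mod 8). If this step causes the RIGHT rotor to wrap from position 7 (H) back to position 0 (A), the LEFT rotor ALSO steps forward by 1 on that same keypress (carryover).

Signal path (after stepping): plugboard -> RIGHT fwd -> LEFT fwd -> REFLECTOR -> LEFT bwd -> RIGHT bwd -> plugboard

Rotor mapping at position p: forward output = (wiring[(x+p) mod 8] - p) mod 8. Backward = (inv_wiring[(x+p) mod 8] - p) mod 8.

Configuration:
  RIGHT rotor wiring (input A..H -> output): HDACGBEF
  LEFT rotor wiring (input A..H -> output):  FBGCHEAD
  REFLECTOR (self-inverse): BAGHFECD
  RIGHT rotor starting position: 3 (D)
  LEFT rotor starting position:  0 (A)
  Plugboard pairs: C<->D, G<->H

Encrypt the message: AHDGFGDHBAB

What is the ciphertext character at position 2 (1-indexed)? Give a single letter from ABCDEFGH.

Char 1 ('A'): step: R->4, L=0; A->plug->A->R->C->L->G->refl->C->L'->D->R'->E->plug->E
Char 2 ('H'): step: R->5, L=0; H->plug->G->R->F->L->E->refl->F->L'->A->R'->C->plug->D

D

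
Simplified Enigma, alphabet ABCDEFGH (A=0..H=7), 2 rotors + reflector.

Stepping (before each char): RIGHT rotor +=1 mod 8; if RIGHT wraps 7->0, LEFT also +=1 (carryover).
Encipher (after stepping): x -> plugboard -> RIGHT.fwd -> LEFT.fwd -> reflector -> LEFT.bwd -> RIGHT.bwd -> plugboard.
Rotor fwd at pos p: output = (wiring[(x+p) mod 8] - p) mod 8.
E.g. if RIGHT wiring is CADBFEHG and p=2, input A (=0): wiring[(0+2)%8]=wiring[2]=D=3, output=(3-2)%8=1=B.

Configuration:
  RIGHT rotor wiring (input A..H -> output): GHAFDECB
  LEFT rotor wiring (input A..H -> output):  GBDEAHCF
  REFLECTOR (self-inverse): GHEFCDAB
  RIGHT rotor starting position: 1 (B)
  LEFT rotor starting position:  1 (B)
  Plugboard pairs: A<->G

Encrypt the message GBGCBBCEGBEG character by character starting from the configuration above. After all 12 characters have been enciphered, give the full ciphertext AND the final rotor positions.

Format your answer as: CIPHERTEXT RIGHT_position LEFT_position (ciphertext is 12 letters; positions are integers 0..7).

Char 1 ('G'): step: R->2, L=1; G->plug->A->R->G->L->E->refl->C->L'->B->R'->C->plug->C
Char 2 ('B'): step: R->3, L=1; B->plug->B->R->A->L->A->refl->G->L'->E->R'->G->plug->A
Char 3 ('G'): step: R->4, L=1; G->plug->A->R->H->L->F->refl->D->L'->C->R'->E->plug->E
Char 4 ('C'): step: R->5, L=1; C->plug->C->R->E->L->G->refl->A->L'->A->R'->G->plug->A
Char 5 ('B'): step: R->6, L=1; B->plug->B->R->D->L->H->refl->B->L'->F->R'->G->plug->A
Char 6 ('B'): step: R->7, L=1; B->plug->B->R->H->L->F->refl->D->L'->C->R'->A->plug->G
Char 7 ('C'): step: R->0, L->2 (L advanced); C->plug->C->R->A->L->B->refl->H->L'->H->R'->B->plug->B
Char 8 ('E'): step: R->1, L=2; E->plug->E->R->D->L->F->refl->D->L'->F->R'->H->plug->H
Char 9 ('G'): step: R->2, L=2; G->plug->A->R->G->L->E->refl->C->L'->B->R'->C->plug->C
Char 10 ('B'): step: R->3, L=2; B->plug->B->R->A->L->B->refl->H->L'->H->R'->D->plug->D
Char 11 ('E'): step: R->4, L=2; E->plug->E->R->C->L->G->refl->A->L'->E->R'->G->plug->A
Char 12 ('G'): step: R->5, L=2; G->plug->A->R->H->L->H->refl->B->L'->A->R'->G->plug->A
Final: ciphertext=CAEAAGBHCDAA, RIGHT=5, LEFT=2

Answer: CAEAAGBHCDAA 5 2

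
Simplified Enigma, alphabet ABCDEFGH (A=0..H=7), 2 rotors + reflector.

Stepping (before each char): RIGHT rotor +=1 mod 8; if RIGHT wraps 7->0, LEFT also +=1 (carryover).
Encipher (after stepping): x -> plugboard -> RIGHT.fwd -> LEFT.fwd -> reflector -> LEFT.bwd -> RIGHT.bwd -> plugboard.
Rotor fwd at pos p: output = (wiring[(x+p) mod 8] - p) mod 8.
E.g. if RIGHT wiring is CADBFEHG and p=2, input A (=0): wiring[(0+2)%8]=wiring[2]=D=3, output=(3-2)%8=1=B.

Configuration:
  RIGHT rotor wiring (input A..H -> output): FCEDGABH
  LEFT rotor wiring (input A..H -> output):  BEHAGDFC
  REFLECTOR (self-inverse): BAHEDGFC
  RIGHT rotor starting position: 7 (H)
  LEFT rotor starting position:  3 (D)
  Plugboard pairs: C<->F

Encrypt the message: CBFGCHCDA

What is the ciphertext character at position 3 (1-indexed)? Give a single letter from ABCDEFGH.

Char 1 ('C'): step: R->0, L->4 (L advanced); C->plug->F->R->A->L->C->refl->H->L'->B->R'->G->plug->G
Char 2 ('B'): step: R->1, L=4; B->plug->B->R->D->L->G->refl->F->L'->E->R'->H->plug->H
Char 3 ('F'): step: R->2, L=4; F->plug->C->R->E->L->F->refl->G->L'->D->R'->G->plug->G

G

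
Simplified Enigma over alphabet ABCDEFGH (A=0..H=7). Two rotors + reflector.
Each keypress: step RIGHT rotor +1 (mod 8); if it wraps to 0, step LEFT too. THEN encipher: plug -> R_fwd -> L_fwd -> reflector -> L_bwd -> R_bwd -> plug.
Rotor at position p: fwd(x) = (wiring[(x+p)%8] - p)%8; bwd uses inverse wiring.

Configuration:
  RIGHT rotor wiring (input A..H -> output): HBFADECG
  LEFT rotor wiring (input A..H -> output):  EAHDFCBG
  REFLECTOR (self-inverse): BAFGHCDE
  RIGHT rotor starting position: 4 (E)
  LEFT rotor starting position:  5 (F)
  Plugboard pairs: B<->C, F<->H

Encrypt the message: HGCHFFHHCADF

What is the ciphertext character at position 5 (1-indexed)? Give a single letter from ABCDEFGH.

Char 1 ('H'): step: R->5, L=5; H->plug->F->R->A->L->F->refl->C->L'->F->R'->B->plug->C
Char 2 ('G'): step: R->6, L=5; G->plug->G->R->F->L->C->refl->F->L'->A->R'->B->plug->C
Char 3 ('C'): step: R->7, L=5; C->plug->B->R->A->L->F->refl->C->L'->F->R'->G->plug->G
Char 4 ('H'): step: R->0, L->6 (L advanced); H->plug->F->R->E->L->B->refl->A->L'->B->R'->B->plug->C
Char 5 ('F'): step: R->1, L=6; F->plug->H->R->G->L->H->refl->E->L'->H->R'->C->plug->B

B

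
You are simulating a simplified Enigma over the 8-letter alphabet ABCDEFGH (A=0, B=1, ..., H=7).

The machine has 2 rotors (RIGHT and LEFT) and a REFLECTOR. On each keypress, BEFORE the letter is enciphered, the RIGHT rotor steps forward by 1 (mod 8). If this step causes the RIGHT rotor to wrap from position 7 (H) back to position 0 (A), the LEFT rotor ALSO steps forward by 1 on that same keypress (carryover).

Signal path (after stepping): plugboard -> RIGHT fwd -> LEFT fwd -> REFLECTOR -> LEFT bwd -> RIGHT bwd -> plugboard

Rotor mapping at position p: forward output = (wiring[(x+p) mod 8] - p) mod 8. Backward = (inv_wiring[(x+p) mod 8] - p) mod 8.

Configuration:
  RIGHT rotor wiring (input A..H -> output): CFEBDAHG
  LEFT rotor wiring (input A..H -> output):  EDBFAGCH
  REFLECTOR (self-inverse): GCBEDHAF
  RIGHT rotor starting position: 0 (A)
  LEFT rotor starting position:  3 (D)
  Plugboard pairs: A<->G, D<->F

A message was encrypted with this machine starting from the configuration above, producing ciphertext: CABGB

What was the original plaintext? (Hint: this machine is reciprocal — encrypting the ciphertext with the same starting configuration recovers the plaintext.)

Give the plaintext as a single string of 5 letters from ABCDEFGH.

Answer: AECEA

Derivation:
Char 1 ('C'): step: R->1, L=3; C->plug->C->R->A->L->C->refl->B->L'->F->R'->G->plug->A
Char 2 ('A'): step: R->2, L=3; A->plug->G->R->A->L->C->refl->B->L'->F->R'->E->plug->E
Char 3 ('B'): step: R->3, L=3; B->plug->B->R->A->L->C->refl->B->L'->F->R'->C->plug->C
Char 4 ('G'): step: R->4, L=3; G->plug->A->R->H->L->G->refl->A->L'->G->R'->E->plug->E
Char 5 ('B'): step: R->5, L=3; B->plug->B->R->C->L->D->refl->E->L'->E->R'->G->plug->A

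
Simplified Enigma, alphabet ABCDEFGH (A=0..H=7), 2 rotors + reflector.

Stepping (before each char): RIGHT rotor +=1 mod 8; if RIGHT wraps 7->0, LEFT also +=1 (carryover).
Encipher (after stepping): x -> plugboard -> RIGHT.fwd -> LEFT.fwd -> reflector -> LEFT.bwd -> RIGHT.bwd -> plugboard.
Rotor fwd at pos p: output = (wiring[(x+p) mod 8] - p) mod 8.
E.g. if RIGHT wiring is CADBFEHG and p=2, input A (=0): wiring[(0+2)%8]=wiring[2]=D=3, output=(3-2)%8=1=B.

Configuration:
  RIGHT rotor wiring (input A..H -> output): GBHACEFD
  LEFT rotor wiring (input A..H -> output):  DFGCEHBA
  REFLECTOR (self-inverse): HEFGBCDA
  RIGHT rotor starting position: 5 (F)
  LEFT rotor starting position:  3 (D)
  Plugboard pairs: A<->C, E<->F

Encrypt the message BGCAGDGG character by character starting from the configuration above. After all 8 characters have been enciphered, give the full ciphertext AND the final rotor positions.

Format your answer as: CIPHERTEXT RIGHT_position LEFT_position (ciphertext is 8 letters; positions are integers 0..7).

Answer: ADFDAGEH 5 4

Derivation:
Char 1 ('B'): step: R->6, L=3; B->plug->B->R->F->L->A->refl->H->L'->A->R'->C->plug->A
Char 2 ('G'): step: R->7, L=3; G->plug->G->R->F->L->A->refl->H->L'->A->R'->D->plug->D
Char 3 ('C'): step: R->0, L->4 (L advanced); C->plug->A->R->G->L->C->refl->F->L'->C->R'->E->plug->F
Char 4 ('A'): step: R->1, L=4; A->plug->C->R->H->L->G->refl->D->L'->B->R'->D->plug->D
Char 5 ('G'): step: R->2, L=4; G->plug->G->R->E->L->H->refl->A->L'->A->R'->C->plug->A
Char 6 ('D'): step: R->3, L=4; D->plug->D->R->C->L->F->refl->C->L'->G->R'->G->plug->G
Char 7 ('G'): step: R->4, L=4; G->plug->G->R->D->L->E->refl->B->L'->F->R'->F->plug->E
Char 8 ('G'): step: R->5, L=4; G->plug->G->R->D->L->E->refl->B->L'->F->R'->H->plug->H
Final: ciphertext=ADFDAGEH, RIGHT=5, LEFT=4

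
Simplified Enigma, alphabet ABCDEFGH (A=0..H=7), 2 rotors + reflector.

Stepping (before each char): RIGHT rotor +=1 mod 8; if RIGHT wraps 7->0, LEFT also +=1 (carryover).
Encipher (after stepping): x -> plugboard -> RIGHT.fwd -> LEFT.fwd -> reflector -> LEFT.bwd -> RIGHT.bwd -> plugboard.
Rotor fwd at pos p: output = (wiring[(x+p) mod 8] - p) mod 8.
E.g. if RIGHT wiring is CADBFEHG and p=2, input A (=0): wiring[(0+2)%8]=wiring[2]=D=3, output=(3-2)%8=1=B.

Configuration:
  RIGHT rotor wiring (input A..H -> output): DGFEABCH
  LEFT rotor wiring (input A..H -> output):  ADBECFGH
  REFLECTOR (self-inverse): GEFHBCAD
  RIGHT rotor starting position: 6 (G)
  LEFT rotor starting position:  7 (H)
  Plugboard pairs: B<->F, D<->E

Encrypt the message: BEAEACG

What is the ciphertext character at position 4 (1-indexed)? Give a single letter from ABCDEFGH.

Char 1 ('B'): step: R->7, L=7; B->plug->F->R->B->L->B->refl->E->L'->C->R'->G->plug->G
Char 2 ('E'): step: R->0, L->0 (L advanced); E->plug->D->R->E->L->C->refl->F->L'->F->R'->C->plug->C
Char 3 ('A'): step: R->1, L=0; A->plug->A->R->F->L->F->refl->C->L'->E->R'->B->plug->F
Char 4 ('E'): step: R->2, L=0; E->plug->D->R->H->L->H->refl->D->L'->B->R'->G->plug->G

G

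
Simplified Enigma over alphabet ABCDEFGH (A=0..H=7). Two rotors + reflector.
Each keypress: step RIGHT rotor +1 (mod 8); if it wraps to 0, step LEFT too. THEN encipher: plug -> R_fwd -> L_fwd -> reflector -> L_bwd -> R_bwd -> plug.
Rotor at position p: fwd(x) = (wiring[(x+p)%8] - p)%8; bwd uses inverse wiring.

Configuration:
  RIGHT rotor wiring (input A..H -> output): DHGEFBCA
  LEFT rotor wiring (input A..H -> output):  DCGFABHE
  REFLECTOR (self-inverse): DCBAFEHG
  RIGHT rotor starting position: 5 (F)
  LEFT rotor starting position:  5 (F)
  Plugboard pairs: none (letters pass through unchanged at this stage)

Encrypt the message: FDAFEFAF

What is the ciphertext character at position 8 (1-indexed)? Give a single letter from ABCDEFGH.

Char 1 ('F'): step: R->6, L=5; F->plug->F->R->G->L->A->refl->D->L'->H->R'->G->plug->G
Char 2 ('D'): step: R->7, L=5; D->plug->D->R->H->L->D->refl->A->L'->G->R'->F->plug->F
Char 3 ('A'): step: R->0, L->6 (L advanced); A->plug->A->R->D->L->E->refl->F->L'->C->R'->G->plug->G
Char 4 ('F'): step: R->1, L=6; F->plug->F->R->B->L->G->refl->H->L'->F->R'->B->plug->B
Char 5 ('E'): step: R->2, L=6; E->plug->E->R->A->L->B->refl->C->L'->G->R'->F->plug->F
Char 6 ('F'): step: R->3, L=6; F->plug->F->R->A->L->B->refl->C->L'->G->R'->C->plug->C
Char 7 ('A'): step: R->4, L=6; A->plug->A->R->B->L->G->refl->H->L'->F->R'->B->plug->B
Char 8 ('F'): step: R->5, L=6; F->plug->F->R->B->L->G->refl->H->L'->F->R'->B->plug->B

B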